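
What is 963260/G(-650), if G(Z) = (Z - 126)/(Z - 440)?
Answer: 131244175/97 ≈ 1.3530e+6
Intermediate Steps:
G(Z) = (-126 + Z)/(-440 + Z)
963260/G(-650) = 963260/(((-126 - 650)/(-440 - 650))) = 963260/((-776/(-1090))) = 963260/((-1/1090*(-776))) = 963260/(388/545) = 963260*(545/388) = 131244175/97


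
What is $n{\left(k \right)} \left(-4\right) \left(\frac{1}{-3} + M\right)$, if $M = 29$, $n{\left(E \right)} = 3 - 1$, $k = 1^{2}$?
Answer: $- \frac{688}{3} \approx -229.33$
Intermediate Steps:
$k = 1$
$n{\left(E \right)} = 2$
$n{\left(k \right)} \left(-4\right) \left(\frac{1}{-3} + M\right) = 2 \left(-4\right) \left(\frac{1}{-3} + 29\right) = - 8 \left(- \frac{1}{3} + 29\right) = \left(-8\right) \frac{86}{3} = - \frac{688}{3}$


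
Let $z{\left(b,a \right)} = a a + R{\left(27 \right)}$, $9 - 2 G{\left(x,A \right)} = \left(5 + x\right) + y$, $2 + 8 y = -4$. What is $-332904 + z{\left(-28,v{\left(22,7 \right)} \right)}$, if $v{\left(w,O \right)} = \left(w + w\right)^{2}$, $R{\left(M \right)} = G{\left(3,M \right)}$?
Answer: $\frac{27321543}{8} \approx 3.4152 \cdot 10^{6}$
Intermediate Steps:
$y = - \frac{3}{4}$ ($y = - \frac{1}{4} + \frac{1}{8} \left(-4\right) = - \frac{1}{4} - \frac{1}{2} = - \frac{3}{4} \approx -0.75$)
$G{\left(x,A \right)} = \frac{19}{8} - \frac{x}{2}$ ($G{\left(x,A \right)} = \frac{9}{2} - \frac{\left(5 + x\right) - \frac{3}{4}}{2} = \frac{9}{2} - \frac{\frac{17}{4} + x}{2} = \frac{9}{2} - \left(\frac{17}{8} + \frac{x}{2}\right) = \frac{19}{8} - \frac{x}{2}$)
$R{\left(M \right)} = \frac{7}{8}$ ($R{\left(M \right)} = \frac{19}{8} - \frac{3}{2} = \frac{7}{8}$)
$v{\left(w,O \right)} = 4 w^{2}$ ($v{\left(w,O \right)} = \left(2 w\right)^{2} = 4 w^{2}$)
$z{\left(b,a \right)} = \frac{7}{8} + a^{2}$ ($z{\left(b,a \right)} = a a + \frac{7}{8} = a^{2} + \frac{7}{8} = \frac{7}{8} + a^{2}$)
$-332904 + z{\left(-28,v{\left(22,7 \right)} \right)} = -332904 + \left(\frac{7}{8} + \left(4 \cdot 22^{2}\right)^{2}\right) = -332904 + \left(\frac{7}{8} + \left(4 \cdot 484\right)^{2}\right) = -332904 + \left(\frac{7}{8} + 1936^{2}\right) = -332904 + \left(\frac{7}{8} + 3748096\right) = -332904 + \frac{29984775}{8} = \frac{27321543}{8}$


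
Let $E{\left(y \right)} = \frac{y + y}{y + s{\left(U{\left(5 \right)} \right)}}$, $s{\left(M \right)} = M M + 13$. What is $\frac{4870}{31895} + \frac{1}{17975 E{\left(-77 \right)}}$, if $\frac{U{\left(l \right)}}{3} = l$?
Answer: $\frac{385021583}{2522575550} \approx 0.15263$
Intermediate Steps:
$U{\left(l \right)} = 3 l$
$s{\left(M \right)} = 13 + M^{2}$ ($s{\left(M \right)} = M^{2} + 13 = 13 + M^{2}$)
$E{\left(y \right)} = \frac{2 y}{238 + y}$ ($E{\left(y \right)} = \frac{y + y}{y + \left(13 + \left(3 \cdot 5\right)^{2}\right)} = \frac{2 y}{y + \left(13 + 15^{2}\right)} = \frac{2 y}{y + \left(13 + 225\right)} = \frac{2 y}{y + 238} = \frac{2 y}{238 + y}$)
$\frac{4870}{31895} + \frac{1}{17975 E{\left(-77 \right)}} = \frac{4870}{31895} + \frac{1}{17975 \cdot 2 \left(-77\right) \frac{1}{238 - 77}} = 4870 \cdot \frac{1}{31895} + \frac{1}{17975 \cdot 2 \left(-77\right) \frac{1}{161}} = \frac{974}{6379} + \frac{1}{17975 \cdot 2 \left(-77\right) \frac{1}{161}} = \frac{974}{6379} + \frac{1}{17975 \left(- \frac{22}{23}\right)} = \frac{974}{6379} + \frac{1}{17975} \left(- \frac{23}{22}\right) = \frac{974}{6379} - \frac{23}{395450} = \frac{385021583}{2522575550}$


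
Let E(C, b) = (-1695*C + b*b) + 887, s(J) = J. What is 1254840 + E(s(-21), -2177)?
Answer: 6030651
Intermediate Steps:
E(C, b) = 887 + b**2 - 1695*C (E(C, b) = (-1695*C + b**2) + 887 = (b**2 - 1695*C) + 887 = 887 + b**2 - 1695*C)
1254840 + E(s(-21), -2177) = 1254840 + (887 + (-2177)**2 - 1695*(-21)) = 1254840 + (887 + 4739329 + 35595) = 1254840 + 4775811 = 6030651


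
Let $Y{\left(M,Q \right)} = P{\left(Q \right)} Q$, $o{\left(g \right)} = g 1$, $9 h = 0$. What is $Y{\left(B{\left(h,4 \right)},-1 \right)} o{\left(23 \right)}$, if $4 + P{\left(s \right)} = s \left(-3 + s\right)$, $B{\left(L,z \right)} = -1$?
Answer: $0$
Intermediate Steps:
$h = 0$ ($h = \frac{1}{9} \cdot 0 = 0$)
$o{\left(g \right)} = g$
$P{\left(s \right)} = -4 + s \left(-3 + s\right)$
$Y{\left(M,Q \right)} = Q \left(-4 + Q^{2} - 3 Q\right)$ ($Y{\left(M,Q \right)} = \left(-4 + Q^{2} - 3 Q\right) Q = Q \left(-4 + Q^{2} - 3 Q\right)$)
$Y{\left(B{\left(h,4 \right)},-1 \right)} o{\left(23 \right)} = - (-4 + \left(-1\right)^{2} - -3) 23 = - (-4 + 1 + 3) 23 = \left(-1\right) 0 \cdot 23 = 0 \cdot 23 = 0$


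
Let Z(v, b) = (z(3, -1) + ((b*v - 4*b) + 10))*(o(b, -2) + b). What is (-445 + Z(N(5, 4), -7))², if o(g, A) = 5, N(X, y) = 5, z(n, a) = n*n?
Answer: 219961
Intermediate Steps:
z(n, a) = n²
Z(v, b) = (5 + b)*(19 - 4*b + b*v) (Z(v, b) = (3² + ((b*v - 4*b) + 10))*(5 + b) = (9 + ((-4*b + b*v) + 10))*(5 + b) = (9 + (10 - 4*b + b*v))*(5 + b) = (19 - 4*b + b*v)*(5 + b) = (5 + b)*(19 - 4*b + b*v))
(-445 + Z(N(5, 4), -7))² = (-445 + (95 - 1*(-7) - 4*(-7)² + 5*(-7)² + 5*(-7)*5))² = (-445 + (95 + 7 - 4*49 + 5*49 - 175))² = (-445 + (95 + 7 - 196 + 245 - 175))² = (-445 - 24)² = (-469)² = 219961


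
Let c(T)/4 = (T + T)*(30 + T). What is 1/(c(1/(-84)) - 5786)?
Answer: -882/5105771 ≈ -0.00017275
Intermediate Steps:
c(T) = 8*T*(30 + T) (c(T) = 4*((T + T)*(30 + T)) = 4*((2*T)*(30 + T)) = 4*(2*T*(30 + T)) = 8*T*(30 + T))
1/(c(1/(-84)) - 5786) = 1/(8*(30 + 1/(-84))/(-84) - 5786) = 1/(8*(-1/84)*(30 - 1/84) - 5786) = 1/(8*(-1/84)*(2519/84) - 5786) = 1/(-2519/882 - 5786) = 1/(-5105771/882) = -882/5105771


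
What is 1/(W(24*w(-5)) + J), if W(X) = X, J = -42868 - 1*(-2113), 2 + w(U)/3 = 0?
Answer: -1/40899 ≈ -2.4450e-5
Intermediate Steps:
w(U) = -6 (w(U) = -6 + 3*0 = -6 + 0 = -6)
J = -40755 (J = -42868 + 2113 = -40755)
1/(W(24*w(-5)) + J) = 1/(24*(-6) - 40755) = 1/(-144 - 40755) = 1/(-40899) = -1/40899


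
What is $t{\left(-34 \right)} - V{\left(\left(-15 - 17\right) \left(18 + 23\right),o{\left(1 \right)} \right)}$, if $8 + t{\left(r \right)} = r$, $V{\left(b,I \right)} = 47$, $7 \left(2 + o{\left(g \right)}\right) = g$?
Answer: $-89$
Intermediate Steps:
$o{\left(g \right)} = -2 + \frac{g}{7}$
$t{\left(r \right)} = -8 + r$
$t{\left(-34 \right)} - V{\left(\left(-15 - 17\right) \left(18 + 23\right),o{\left(1 \right)} \right)} = \left(-8 - 34\right) - 47 = -42 - 47 = -89$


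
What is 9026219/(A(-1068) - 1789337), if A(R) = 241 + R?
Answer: -9026219/1790164 ≈ -5.0421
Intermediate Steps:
9026219/(A(-1068) - 1789337) = 9026219/((241 - 1068) - 1789337) = 9026219/(-827 - 1789337) = 9026219/(-1790164) = 9026219*(-1/1790164) = -9026219/1790164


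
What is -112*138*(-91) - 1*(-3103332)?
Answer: 4509828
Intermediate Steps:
-112*138*(-91) - 1*(-3103332) = -15456*(-91) + 3103332 = 1406496 + 3103332 = 4509828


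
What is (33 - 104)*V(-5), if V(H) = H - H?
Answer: 0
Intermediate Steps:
V(H) = 0
(33 - 104)*V(-5) = (33 - 104)*0 = -71*0 = 0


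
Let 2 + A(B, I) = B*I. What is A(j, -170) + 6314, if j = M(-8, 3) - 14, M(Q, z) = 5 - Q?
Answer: 6482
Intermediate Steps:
j = -1 (j = (5 - 1*(-8)) - 14 = (5 + 8) - 14 = 13 - 14 = -1)
A(B, I) = -2 + B*I
A(j, -170) + 6314 = (-2 - 1*(-170)) + 6314 = (-2 + 170) + 6314 = 168 + 6314 = 6482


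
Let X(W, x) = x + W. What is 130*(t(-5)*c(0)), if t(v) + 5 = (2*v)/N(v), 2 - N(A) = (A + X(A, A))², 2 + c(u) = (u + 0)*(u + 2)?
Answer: 287300/223 ≈ 1288.3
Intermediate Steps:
X(W, x) = W + x
c(u) = -2 + u*(2 + u) (c(u) = -2 + (u + 0)*(u + 2) = -2 + u*(2 + u))
N(A) = 2 - 9*A² (N(A) = 2 - (A + (A + A))² = 2 - (A + 2*A)² = 2 - (3*A)² = 2 - 9*A²)
t(v) = -5 + 2*v/(2 - 9*v²) (t(v) = -5 + (2*v)/(2 - 9*v²) = -5 + 2*v/(2 - 9*v²))
130*(t(-5)*c(0)) = 130*(((10 - 45*(-5)² - 2*(-5))/(-2 + 9*(-5)²))*(-2 + 0² + 2*0)) = 130*(((10 - 45*25 + 10)/(-2 + 9*25))*(-2 + 0 + 0)) = 130*(((10 - 1125 + 10)/(-2 + 225))*(-2)) = 130*((-1105/223)*(-2)) = 130*(((1/223)*(-1105))*(-2)) = 130*(-1105/223*(-2)) = 130*(2210/223) = 287300/223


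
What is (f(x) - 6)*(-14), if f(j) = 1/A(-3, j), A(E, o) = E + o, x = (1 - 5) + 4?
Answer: 266/3 ≈ 88.667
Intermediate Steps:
x = 0 (x = -4 + 4 = 0)
f(j) = 1/(-3 + j)
(f(x) - 6)*(-14) = (1/(-3 + 0) - 6)*(-14) = (1/(-3) - 6)*(-14) = (-1/3 - 6)*(-14) = -19/3*(-14) = 266/3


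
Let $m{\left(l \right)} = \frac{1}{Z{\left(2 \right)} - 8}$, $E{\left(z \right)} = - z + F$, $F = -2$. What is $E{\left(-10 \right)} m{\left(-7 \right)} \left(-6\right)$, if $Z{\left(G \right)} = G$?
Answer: $8$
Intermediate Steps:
$E{\left(z \right)} = -2 - z$ ($E{\left(z \right)} = - z - 2 = -2 - z$)
$m{\left(l \right)} = - \frac{1}{6}$ ($m{\left(l \right)} = \frac{1}{2 - 8} = \frac{1}{-6} = - \frac{1}{6}$)
$E{\left(-10 \right)} m{\left(-7 \right)} \left(-6\right) = \left(-2 - -10\right) \left(- \frac{1}{6}\right) \left(-6\right) = \left(-2 + 10\right) \left(- \frac{1}{6}\right) \left(-6\right) = 8 \left(- \frac{1}{6}\right) \left(-6\right) = \left(- \frac{4}{3}\right) \left(-6\right) = 8$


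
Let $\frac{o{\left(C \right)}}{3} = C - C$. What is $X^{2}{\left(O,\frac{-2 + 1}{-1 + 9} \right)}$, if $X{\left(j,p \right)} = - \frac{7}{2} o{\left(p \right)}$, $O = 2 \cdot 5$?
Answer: $0$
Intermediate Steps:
$o{\left(C \right)} = 0$ ($o{\left(C \right)} = 3 \left(C - C\right) = 3 \cdot 0 = 0$)
$O = 10$
$X{\left(j,p \right)} = 0$ ($X{\left(j,p \right)} = - \frac{7}{2} \cdot 0 = \left(-7\right) \frac{1}{2} \cdot 0 = \left(- \frac{7}{2}\right) 0 = 0$)
$X^{2}{\left(O,\frac{-2 + 1}{-1 + 9} \right)} = 0^{2} = 0$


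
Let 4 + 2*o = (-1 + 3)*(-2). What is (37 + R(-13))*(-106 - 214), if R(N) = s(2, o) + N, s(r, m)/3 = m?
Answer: -3840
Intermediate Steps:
o = -4 (o = -2 + ((-1 + 3)*(-2))/2 = -2 + (2*(-2))/2 = -2 + (½)*(-4) = -2 - 2 = -4)
s(r, m) = 3*m
R(N) = -12 + N (R(N) = 3*(-4) + N = -12 + N)
(37 + R(-13))*(-106 - 214) = (37 + (-12 - 13))*(-106 - 214) = (37 - 25)*(-320) = 12*(-320) = -3840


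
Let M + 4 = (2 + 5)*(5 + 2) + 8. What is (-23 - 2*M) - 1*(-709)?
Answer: 580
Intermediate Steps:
M = 53 (M = -4 + ((2 + 5)*(5 + 2) + 8) = -4 + (7*7 + 8) = -4 + (49 + 8) = -4 + 57 = 53)
(-23 - 2*M) - 1*(-709) = (-23 - 2*53) - 1*(-709) = (-23 - 106) + 709 = -129 + 709 = 580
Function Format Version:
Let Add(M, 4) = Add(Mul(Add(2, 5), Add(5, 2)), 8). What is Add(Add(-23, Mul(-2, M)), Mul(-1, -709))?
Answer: 580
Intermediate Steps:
M = 53 (M = Add(-4, Add(Mul(Add(2, 5), Add(5, 2)), 8)) = Add(-4, Add(Mul(7, 7), 8)) = Add(-4, Add(49, 8)) = Add(-4, 57) = 53)
Add(Add(-23, Mul(-2, M)), Mul(-1, -709)) = Add(Add(-23, Mul(-2, 53)), Mul(-1, -709)) = Add(Add(-23, -106), 709) = Add(-129, 709) = 580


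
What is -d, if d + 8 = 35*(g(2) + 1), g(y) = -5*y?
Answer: 323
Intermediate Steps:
d = -323 (d = -8 + 35*(-5*2 + 1) = -8 + 35*(-10 + 1) = -8 + 35*(-9) = -8 - 315 = -323)
-d = -1*(-323) = 323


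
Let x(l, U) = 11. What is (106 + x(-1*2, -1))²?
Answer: 13689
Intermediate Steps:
(106 + x(-1*2, -1))² = (106 + 11)² = 117² = 13689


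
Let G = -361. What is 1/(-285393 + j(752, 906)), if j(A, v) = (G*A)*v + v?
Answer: -1/246238119 ≈ -4.0611e-9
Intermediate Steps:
j(A, v) = v - 361*A*v (j(A, v) = (-361*A)*v + v = -361*A*v + v = v - 361*A*v)
1/(-285393 + j(752, 906)) = 1/(-285393 + 906*(1 - 361*752)) = 1/(-285393 + 906*(1 - 271472)) = 1/(-285393 + 906*(-271471)) = 1/(-285393 - 245952726) = 1/(-246238119) = -1/246238119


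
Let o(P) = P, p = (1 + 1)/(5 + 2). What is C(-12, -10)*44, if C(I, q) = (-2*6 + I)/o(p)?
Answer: -3696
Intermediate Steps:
p = 2/7 ≈ 0.28571
C(I, q) = -42 + 7*I/2 (C(I, q) = (-2*6 + I)/(2/7) = (-12 + I)*(7/2) = -42 + 7*I/2)
C(-12, -10)*44 = (-42 + (7/2)*(-12))*44 = (-42 - 42)*44 = -84*44 = -3696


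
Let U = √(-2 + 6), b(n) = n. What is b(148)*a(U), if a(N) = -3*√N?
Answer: -444*√2 ≈ -627.91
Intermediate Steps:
U = 2 (U = √4 = 2)
b(148)*a(U) = 148*(-3*√2) = -444*√2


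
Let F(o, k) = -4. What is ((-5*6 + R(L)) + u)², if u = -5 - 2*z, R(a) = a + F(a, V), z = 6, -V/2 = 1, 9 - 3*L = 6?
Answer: 2500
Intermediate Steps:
L = 1 (L = 3 - ⅓*6 = 3 - 2 = 1)
V = -2 (V = -2*1 = -2)
R(a) = -4 + a (R(a) = a - 4 = -4 + a)
u = -17 (u = -5 - 2*6 = -5 - 12 = -17)
((-5*6 + R(L)) + u)² = ((-5*6 + (-4 + 1)) - 17)² = ((-30 - 3) - 17)² = (-33 - 17)² = (-50)² = 2500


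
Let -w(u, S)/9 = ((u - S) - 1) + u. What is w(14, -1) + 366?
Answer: 114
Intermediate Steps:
w(u, S) = 9 - 18*u + 9*S (w(u, S) = -9*(((u - S) - 1) + u) = -9*((-1 + u - S) + u) = -9*(-1 - S + 2*u) = 9 - 18*u + 9*S)
w(14, -1) + 366 = (9 - 18*14 + 9*(-1)) + 366 = (9 - 252 - 9) + 366 = -252 + 366 = 114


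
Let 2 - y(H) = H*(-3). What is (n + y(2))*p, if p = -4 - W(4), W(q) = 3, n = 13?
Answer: -147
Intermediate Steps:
p = -7 (p = -4 - 1*3 = -4 - 3 = -7)
y(H) = 2 + 3*H (y(H) = 2 - H*(-3) = 2 - (-3)*H = 2 + 3*H)
(n + y(2))*p = (13 + (2 + 3*2))*(-7) = (13 + (2 + 6))*(-7) = (13 + 8)*(-7) = 21*(-7) = -147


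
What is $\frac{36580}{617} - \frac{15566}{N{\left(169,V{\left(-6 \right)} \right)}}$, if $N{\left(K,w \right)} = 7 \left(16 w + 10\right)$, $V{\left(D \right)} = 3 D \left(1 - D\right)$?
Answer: $\frac{261630291}{4331957} \approx 60.395$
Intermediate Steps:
$V{\left(D \right)} = 3 D \left(1 - D\right)$
$N{\left(K,w \right)} = 70 + 112 w$ ($N{\left(K,w \right)} = 7 \left(10 + 16 w\right) = 70 + 112 w$)
$\frac{36580}{617} - \frac{15566}{N{\left(169,V{\left(-6 \right)} \right)}} = \frac{36580}{617} - \frac{15566}{70 + 112 \cdot 3 \left(-6\right) \left(1 - -6\right)} = 36580 \cdot \frac{1}{617} - \frac{15566}{70 + 112 \cdot 3 \left(-6\right) \left(1 + 6\right)} = \frac{36580}{617} - \frac{15566}{70 + 112 \cdot 3 \left(-6\right) 7} = \frac{36580}{617} - \frac{15566}{70 + 112 \left(-126\right)} = \frac{36580}{617} - \frac{15566}{70 - 14112} = \frac{36580}{617} - \frac{15566}{-14042} = \frac{36580}{617} - - \frac{7783}{7021} = \frac{36580}{617} + \frac{7783}{7021} = \frac{261630291}{4331957}$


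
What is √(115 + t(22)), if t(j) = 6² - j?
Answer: √129 ≈ 11.358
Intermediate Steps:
t(j) = 36 - j
√(115 + t(22)) = √(115 + (36 - 1*22)) = √(115 + (36 - 22)) = √(115 + 14) = √129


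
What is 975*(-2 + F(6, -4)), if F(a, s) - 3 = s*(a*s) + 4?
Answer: 98475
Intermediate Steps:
F(a, s) = 7 + a*s² (F(a, s) = 3 + (s*(a*s) + 4) = 3 + (a*s² + 4) = 3 + (4 + a*s²) = 7 + a*s²)
975*(-2 + F(6, -4)) = 975*(-2 + (7 + 6*(-4)²)) = 975*(-2 + (7 + 6*16)) = 975*(-2 + (7 + 96)) = 975*(-2 + 103) = 975*101 = 98475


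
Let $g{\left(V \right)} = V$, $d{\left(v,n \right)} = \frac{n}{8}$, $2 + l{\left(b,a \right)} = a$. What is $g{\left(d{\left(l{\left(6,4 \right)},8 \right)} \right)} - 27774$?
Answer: $-27773$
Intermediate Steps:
$l{\left(b,a \right)} = -2 + a$
$d{\left(v,n \right)} = \frac{n}{8}$ ($d{\left(v,n \right)} = n \frac{1}{8} = \frac{n}{8}$)
$g{\left(d{\left(l{\left(6,4 \right)},8 \right)} \right)} - 27774 = \frac{1}{8} \cdot 8 - 27774 = 1 - 27774 = -27773$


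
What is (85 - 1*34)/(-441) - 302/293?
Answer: -49375/43071 ≈ -1.1464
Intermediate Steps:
(85 - 1*34)/(-441) - 302/293 = (85 - 34)*(-1/441) - 302*1/293 = 51*(-1/441) - 302/293 = -17/147 - 302/293 = -49375/43071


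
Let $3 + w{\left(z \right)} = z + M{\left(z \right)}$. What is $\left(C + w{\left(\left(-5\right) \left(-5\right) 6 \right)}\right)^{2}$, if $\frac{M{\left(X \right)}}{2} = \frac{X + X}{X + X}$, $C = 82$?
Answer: $53361$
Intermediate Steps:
$M{\left(X \right)} = 2$ ($M{\left(X \right)} = 2 \frac{X + X}{X + X} = 2 \frac{2 X}{2 X} = 2 \cdot 2 X \frac{1}{2 X} = 2 \cdot 1 = 2$)
$w{\left(z \right)} = -1 + z$ ($w{\left(z \right)} = -3 + \left(z + 2\right) = -3 + \left(2 + z\right) = -1 + z$)
$\left(C + w{\left(\left(-5\right) \left(-5\right) 6 \right)}\right)^{2} = \left(82 - \left(1 - \left(-5\right) \left(-5\right) 6\right)\right)^{2} = \left(82 + \left(-1 + 25 \cdot 6\right)\right)^{2} = \left(82 + \left(-1 + 150\right)\right)^{2} = \left(82 + 149\right)^{2} = 231^{2} = 53361$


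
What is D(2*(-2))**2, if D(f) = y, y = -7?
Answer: 49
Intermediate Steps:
D(f) = -7
D(2*(-2))**2 = (-7)**2 = 49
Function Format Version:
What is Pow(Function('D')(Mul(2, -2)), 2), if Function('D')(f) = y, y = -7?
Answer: 49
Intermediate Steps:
Function('D')(f) = -7
Pow(Function('D')(Mul(2, -2)), 2) = Pow(-7, 2) = 49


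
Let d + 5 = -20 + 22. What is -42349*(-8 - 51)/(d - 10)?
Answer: -2498591/13 ≈ -1.9220e+5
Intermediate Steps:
d = -3 (d = -5 + (-20 + 22) = -5 + 2 = -3)
-42349*(-8 - 51)/(d - 10) = -42349*(-8 - 51)/(-3 - 10) = -(-2498591)/(-13) = -(-2498591)*(-1)/13 = -42349*59/13 = -2498591/13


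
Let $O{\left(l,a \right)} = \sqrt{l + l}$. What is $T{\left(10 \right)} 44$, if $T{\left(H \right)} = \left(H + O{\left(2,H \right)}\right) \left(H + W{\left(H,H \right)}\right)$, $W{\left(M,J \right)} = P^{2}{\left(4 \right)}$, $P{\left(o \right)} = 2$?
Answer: $7392$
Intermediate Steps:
$O{\left(l,a \right)} = \sqrt{2} \sqrt{l}$ ($O{\left(l,a \right)} = \sqrt{2 l} = \sqrt{2} \sqrt{l}$)
$W{\left(M,J \right)} = 4$ ($W{\left(M,J \right)} = 2^{2} = 4$)
$T{\left(H \right)} = \left(2 + H\right) \left(4 + H\right)$ ($T{\left(H \right)} = \left(H + \sqrt{2} \sqrt{2}\right) \left(H + 4\right) = \left(H + 2\right) \left(4 + H\right) = \left(2 + H\right) \left(4 + H\right)$)
$T{\left(10 \right)} 44 = \left(8 + 10^{2} + 6 \cdot 10\right) 44 = \left(8 + 100 + 60\right) 44 = 168 \cdot 44 = 7392$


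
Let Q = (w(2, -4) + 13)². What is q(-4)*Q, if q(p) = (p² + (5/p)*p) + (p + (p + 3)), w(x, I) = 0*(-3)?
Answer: 2704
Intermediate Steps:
w(x, I) = 0
Q = 169 (Q = (0 + 13)² = 13² = 169)
q(p) = 8 + p² + 2*p (q(p) = (p² + 5) + (p + (3 + p)) = (5 + p²) + (3 + 2*p) = 8 + p² + 2*p)
q(-4)*Q = (8 + (-4)² + 2*(-4))*169 = (8 + 16 - 8)*169 = 16*169 = 2704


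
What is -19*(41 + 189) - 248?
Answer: -4618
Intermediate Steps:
-19*(41 + 189) - 248 = -19*230 - 248 = -4370 - 248 = -4618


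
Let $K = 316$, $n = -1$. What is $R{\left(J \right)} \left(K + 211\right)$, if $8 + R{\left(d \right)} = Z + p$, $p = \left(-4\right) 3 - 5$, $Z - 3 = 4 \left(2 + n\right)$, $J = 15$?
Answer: $-9486$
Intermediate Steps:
$Z = 7$ ($Z = 3 + 4 \left(2 - 1\right) = 3 + 4 \cdot 1 = 3 + 4 = 7$)
$p = -17$ ($p = -12 - 5 = -17$)
$R{\left(d \right)} = -18$ ($R{\left(d \right)} = -8 + \left(7 - 17\right) = -8 - 10 = -18$)
$R{\left(J \right)} \left(K + 211\right) = - 18 \left(316 + 211\right) = \left(-18\right) 527 = -9486$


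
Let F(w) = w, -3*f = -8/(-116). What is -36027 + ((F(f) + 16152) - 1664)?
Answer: -1873895/87 ≈ -21539.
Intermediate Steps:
f = -2/87 (f = -(-8)/(3*(-116)) = -(-8)*(-1)/(3*116) = -⅓*2/29 = -2/87 ≈ -0.022988)
-36027 + ((F(f) + 16152) - 1664) = -36027 + ((-2/87 + 16152) - 1664) = -36027 + (1405222/87 - 1664) = -36027 + 1260454/87 = -1873895/87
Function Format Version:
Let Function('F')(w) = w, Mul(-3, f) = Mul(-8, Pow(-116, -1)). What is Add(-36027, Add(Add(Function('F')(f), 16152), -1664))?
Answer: Rational(-1873895, 87) ≈ -21539.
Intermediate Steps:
f = Rational(-2, 87) (f = Mul(Rational(-1, 3), Mul(-8, Pow(-116, -1))) = Mul(Rational(-1, 3), Mul(-8, Rational(-1, 116))) = Mul(Rational(-1, 3), Rational(2, 29)) = Rational(-2, 87) ≈ -0.022988)
Add(-36027, Add(Add(Function('F')(f), 16152), -1664)) = Add(-36027, Add(Add(Rational(-2, 87), 16152), -1664)) = Add(-36027, Add(Rational(1405222, 87), -1664)) = Add(-36027, Rational(1260454, 87)) = Rational(-1873895, 87)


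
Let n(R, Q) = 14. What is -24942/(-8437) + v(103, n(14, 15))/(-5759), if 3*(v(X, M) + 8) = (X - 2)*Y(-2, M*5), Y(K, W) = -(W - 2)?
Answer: 37620826/11212773 ≈ 3.3552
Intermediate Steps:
Y(K, W) = 2 - W (Y(K, W) = -(-2 + W) = 2 - W)
v(X, M) = -8 + (-2 + X)*(2 - 5*M)/3 (v(X, M) = -8 + ((X - 2)*(2 - M*5))/3 = -8 + ((-2 + X)*(2 - 5*M))/3 = -8 + (-2 + X)*(2 - 5*M)/3)
-24942/(-8437) + v(103, n(14, 15))/(-5759) = -24942/(-8437) + (-28/3 + (10/3)*14 - ⅓*103*(-2 + 5*14))/(-5759) = -24942*(-1/8437) + (-28/3 + 140/3 - ⅓*103*(-2 + 70))*(-1/5759) = 24942/8437 + (-28/3 + 140/3 - ⅓*103*68)*(-1/5759) = 24942/8437 + (-28/3 + 140/3 - 7004/3)*(-1/5759) = 24942/8437 - 6892/3*(-1/5759) = 24942/8437 + 6892/17277 = 37620826/11212773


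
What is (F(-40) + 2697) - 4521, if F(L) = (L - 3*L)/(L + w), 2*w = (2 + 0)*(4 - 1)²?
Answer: -56624/31 ≈ -1826.6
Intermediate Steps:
w = 9 (w = ((2 + 0)*(4 - 1)²)/2 = (2*3²)/2 = (2*9)/2 = (½)*18 = 9)
F(L) = -2*L/(9 + L) (F(L) = (L - 3*L)/(L + 9) = (-2*L)/(9 + L) = -2*L/(9 + L))
(F(-40) + 2697) - 4521 = (-2*(-40)/(9 - 40) + 2697) - 4521 = (-2*(-40)/(-31) + 2697) - 4521 = (-2*(-40)*(-1/31) + 2697) - 4521 = (-80/31 + 2697) - 4521 = 83527/31 - 4521 = -56624/31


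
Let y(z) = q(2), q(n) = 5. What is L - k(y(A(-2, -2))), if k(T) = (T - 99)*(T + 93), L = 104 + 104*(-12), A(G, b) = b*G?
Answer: 8068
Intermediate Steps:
A(G, b) = G*b
y(z) = 5
L = -1144 (L = 104 - 1248 = -1144)
k(T) = (-99 + T)*(93 + T)
L - k(y(A(-2, -2))) = -1144 - (-9207 + 5² - 6*5) = -1144 - (-9207 + 25 - 30) = -1144 - 1*(-9212) = -1144 + 9212 = 8068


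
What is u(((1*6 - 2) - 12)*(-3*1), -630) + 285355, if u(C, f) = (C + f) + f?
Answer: 284119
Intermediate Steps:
u(C, f) = C + 2*f
u(((1*6 - 2) - 12)*(-3*1), -630) + 285355 = (((1*6 - 2) - 12)*(-3*1) + 2*(-630)) + 285355 = (((6 - 2) - 12)*(-3) - 1260) + 285355 = ((4 - 12)*(-3) - 1260) + 285355 = (-8*(-3) - 1260) + 285355 = (24 - 1260) + 285355 = -1236 + 285355 = 284119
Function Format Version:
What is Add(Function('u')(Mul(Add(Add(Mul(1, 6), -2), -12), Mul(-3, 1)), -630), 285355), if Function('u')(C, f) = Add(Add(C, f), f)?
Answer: 284119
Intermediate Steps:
Function('u')(C, f) = Add(C, Mul(2, f))
Add(Function('u')(Mul(Add(Add(Mul(1, 6), -2), -12), Mul(-3, 1)), -630), 285355) = Add(Add(Mul(Add(Add(Mul(1, 6), -2), -12), Mul(-3, 1)), Mul(2, -630)), 285355) = Add(Add(Mul(Add(Add(6, -2), -12), -3), -1260), 285355) = Add(Add(Mul(Add(4, -12), -3), -1260), 285355) = Add(Add(Mul(-8, -3), -1260), 285355) = Add(Add(24, -1260), 285355) = Add(-1236, 285355) = 284119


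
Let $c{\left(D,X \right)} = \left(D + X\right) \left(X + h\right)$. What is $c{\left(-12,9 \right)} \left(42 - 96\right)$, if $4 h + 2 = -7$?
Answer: $\frac{2187}{2} \approx 1093.5$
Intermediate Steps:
$h = - \frac{9}{4}$ ($h = - \frac{1}{2} + \frac{1}{4} \left(-7\right) = - \frac{1}{2} - \frac{7}{4} = - \frac{9}{4} \approx -2.25$)
$c{\left(D,X \right)} = \left(- \frac{9}{4} + X\right) \left(D + X\right)$ ($c{\left(D,X \right)} = \left(D + X\right) \left(X - \frac{9}{4}\right) = \left(D + X\right) \left(- \frac{9}{4} + X\right) = \left(- \frac{9}{4} + X\right) \left(D + X\right)$)
$c{\left(-12,9 \right)} \left(42 - 96\right) = \left(9^{2} - -27 - \frac{81}{4} - 108\right) \left(42 - 96\right) = \left(81 + 27 - \frac{81}{4} - 108\right) \left(-54\right) = \left(- \frac{81}{4}\right) \left(-54\right) = \frac{2187}{2}$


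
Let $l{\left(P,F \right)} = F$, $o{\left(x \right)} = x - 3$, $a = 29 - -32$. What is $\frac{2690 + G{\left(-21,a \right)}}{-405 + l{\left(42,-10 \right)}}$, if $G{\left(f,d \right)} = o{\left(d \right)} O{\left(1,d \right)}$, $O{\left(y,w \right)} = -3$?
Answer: $- \frac{2516}{415} \approx -6.0627$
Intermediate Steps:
$a = 61$ ($a = 29 + 32 = 61$)
$o{\left(x \right)} = -3 + x$
$G{\left(f,d \right)} = 9 - 3 d$ ($G{\left(f,d \right)} = \left(-3 + d\right) \left(-3\right) = 9 - 3 d$)
$\frac{2690 + G{\left(-21,a \right)}}{-405 + l{\left(42,-10 \right)}} = \frac{2690 + \left(9 - 183\right)}{-405 - 10} = \frac{2690 + \left(9 - 183\right)}{-415} = \left(2690 - 174\right) \left(- \frac{1}{415}\right) = 2516 \left(- \frac{1}{415}\right) = - \frac{2516}{415}$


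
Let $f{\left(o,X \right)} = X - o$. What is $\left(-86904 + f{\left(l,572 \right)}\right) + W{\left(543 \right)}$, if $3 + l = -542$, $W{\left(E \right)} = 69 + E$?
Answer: $-85175$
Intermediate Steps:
$l = -545$ ($l = -3 - 542 = -545$)
$\left(-86904 + f{\left(l,572 \right)}\right) + W{\left(543 \right)} = \left(-86904 + \left(572 - -545\right)\right) + \left(69 + 543\right) = \left(-86904 + \left(572 + 545\right)\right) + 612 = \left(-86904 + 1117\right) + 612 = -85787 + 612 = -85175$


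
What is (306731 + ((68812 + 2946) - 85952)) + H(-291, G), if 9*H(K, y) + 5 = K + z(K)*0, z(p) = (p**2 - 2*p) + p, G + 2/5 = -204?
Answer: 2632537/9 ≈ 2.9250e+5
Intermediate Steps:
G = -1022/5 (G = -2/5 - 204 = -1022/5 ≈ -204.40)
z(p) = p**2 - p
H(K, y) = -5/9 + K/9 (H(K, y) = -5/9 + (K + (K*(-1 + K))*0)/9 = -5/9 + (K + 0)/9 = -5/9 + K/9)
(306731 + ((68812 + 2946) - 85952)) + H(-291, G) = (306731 + ((68812 + 2946) - 85952)) + (-5/9 + (1/9)*(-291)) = (306731 + (71758 - 85952)) + (-5/9 - 97/3) = (306731 - 14194) - 296/9 = 292537 - 296/9 = 2632537/9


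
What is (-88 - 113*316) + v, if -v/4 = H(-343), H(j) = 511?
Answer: -37840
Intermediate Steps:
v = -2044 (v = -4*511 = -2044)
(-88 - 113*316) + v = (-88 - 113*316) - 2044 = (-88 - 35708) - 2044 = -35796 - 2044 = -37840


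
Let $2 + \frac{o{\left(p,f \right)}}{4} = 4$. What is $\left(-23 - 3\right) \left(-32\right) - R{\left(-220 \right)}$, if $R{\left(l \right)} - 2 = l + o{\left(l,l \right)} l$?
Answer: $2810$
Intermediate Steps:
$o{\left(p,f \right)} = 8$ ($o{\left(p,f \right)} = -8 + 4 \cdot 4 = -8 + 16 = 8$)
$R{\left(l \right)} = 2 + 9 l$ ($R{\left(l \right)} = 2 + \left(l + 8 l\right) = 2 + 9 l$)
$\left(-23 - 3\right) \left(-32\right) - R{\left(-220 \right)} = \left(-23 - 3\right) \left(-32\right) - \left(2 + 9 \left(-220\right)\right) = \left(-26\right) \left(-32\right) - \left(2 - 1980\right) = 832 - -1978 = 832 + 1978 = 2810$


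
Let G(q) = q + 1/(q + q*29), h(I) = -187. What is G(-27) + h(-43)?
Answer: -173341/810 ≈ -214.00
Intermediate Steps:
G(q) = q + 1/(30*q) (G(q) = q + 1/(q + 29*q) = q + 1/(30*q))
G(-27) + h(-43) = (-27 + (1/30)/(-27)) - 187 = (-27 + (1/30)*(-1/27)) - 187 = (-27 - 1/810) - 187 = -21871/810 - 187 = -173341/810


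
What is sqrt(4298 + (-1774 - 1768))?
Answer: 6*sqrt(21) ≈ 27.495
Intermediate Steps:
sqrt(4298 + (-1774 - 1768)) = sqrt(4298 - 3542) = sqrt(756) = 6*sqrt(21)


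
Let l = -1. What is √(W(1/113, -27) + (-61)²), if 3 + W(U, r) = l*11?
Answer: √3707 ≈ 60.885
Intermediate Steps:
W(U, r) = -14 (W(U, r) = -3 - 1*11 = -3 - 11 = -14)
√(W(1/113, -27) + (-61)²) = √(-14 + (-61)²) = √(-14 + 3721) = √3707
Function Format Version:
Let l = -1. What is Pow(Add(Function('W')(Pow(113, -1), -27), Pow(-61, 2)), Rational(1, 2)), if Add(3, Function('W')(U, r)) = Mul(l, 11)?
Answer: Pow(3707, Rational(1, 2)) ≈ 60.885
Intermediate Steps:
Function('W')(U, r) = -14 (Function('W')(U, r) = Add(-3, Mul(-1, 11)) = Add(-3, -11) = -14)
Pow(Add(Function('W')(Pow(113, -1), -27), Pow(-61, 2)), Rational(1, 2)) = Pow(Add(-14, Pow(-61, 2)), Rational(1, 2)) = Pow(Add(-14, 3721), Rational(1, 2)) = Pow(3707, Rational(1, 2))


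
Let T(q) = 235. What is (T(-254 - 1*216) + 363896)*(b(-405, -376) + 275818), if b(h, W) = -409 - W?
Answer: 100421867835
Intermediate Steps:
(T(-254 - 1*216) + 363896)*(b(-405, -376) + 275818) = (235 + 363896)*((-409 - 1*(-376)) + 275818) = 364131*((-409 + 376) + 275818) = 364131*(-33 + 275818) = 364131*275785 = 100421867835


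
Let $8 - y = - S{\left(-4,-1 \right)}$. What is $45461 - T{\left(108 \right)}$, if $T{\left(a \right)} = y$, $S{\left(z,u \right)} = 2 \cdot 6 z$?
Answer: $45501$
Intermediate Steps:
$S{\left(z,u \right)} = 12 z$
$y = -40$ ($y = 8 - - 12 \left(-4\right) = 8 - \left(-1\right) \left(-48\right) = 8 - 48 = -40$)
$T{\left(a \right)} = -40$
$45461 - T{\left(108 \right)} = 45461 - -40 = 45461 + 40 = 45501$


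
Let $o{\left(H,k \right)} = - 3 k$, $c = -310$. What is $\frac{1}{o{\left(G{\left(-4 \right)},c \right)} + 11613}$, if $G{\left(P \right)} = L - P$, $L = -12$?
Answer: $\frac{1}{12543} \approx 7.9726 \cdot 10^{-5}$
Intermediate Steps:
$G{\left(P \right)} = -12 - P$
$\frac{1}{o{\left(G{\left(-4 \right)},c \right)} + 11613} = \frac{1}{\left(-3\right) \left(-310\right) + 11613} = \frac{1}{930 + 11613} = \frac{1}{12543}$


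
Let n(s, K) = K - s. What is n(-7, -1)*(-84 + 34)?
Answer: -300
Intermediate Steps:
n(-7, -1)*(-84 + 34) = (-1 - 1*(-7))*(-84 + 34) = (-1 + 7)*(-50) = 6*(-50) = -300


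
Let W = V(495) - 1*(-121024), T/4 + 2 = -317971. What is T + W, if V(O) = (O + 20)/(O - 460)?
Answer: -8055973/7 ≈ -1.1509e+6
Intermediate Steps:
V(O) = (20 + O)/(-460 + O)
T = -1271892 (T = -8 + 4*(-317971) = -8 - 1271884 = -1271892)
W = 847271/7 (W = (20 + 495)/(-460 + 495) - 1*(-121024) = 515/35 + 121024 = (1/35)*515 + 121024 = 103/7 + 121024 = 847271/7 ≈ 1.2104e+5)
T + W = -1271892 + 847271/7 = -8055973/7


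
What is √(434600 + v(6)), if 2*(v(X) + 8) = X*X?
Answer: 3*√48290 ≈ 659.25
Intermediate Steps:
v(X) = -8 + X²/2 (v(X) = -8 + (X*X)/2 = -8 + X²/2)
√(434600 + v(6)) = √(434600 + (-8 + (½)*6²)) = √(434600 + (-8 + (½)*36)) = √(434600 + (-8 + 18)) = √(434600 + 10) = √434610 = 3*√48290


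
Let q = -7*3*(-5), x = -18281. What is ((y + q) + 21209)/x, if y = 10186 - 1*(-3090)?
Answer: -34590/18281 ≈ -1.8921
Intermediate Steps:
y = 13276 (y = 10186 + 3090 = 13276)
q = 105 (q = -21*(-5) = 105)
((y + q) + 21209)/x = ((13276 + 105) + 21209)/(-18281) = (13381 + 21209)*(-1/18281) = 34590*(-1/18281) = -34590/18281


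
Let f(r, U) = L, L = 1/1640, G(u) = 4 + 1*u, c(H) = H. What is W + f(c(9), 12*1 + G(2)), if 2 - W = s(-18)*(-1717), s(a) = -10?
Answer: -28155519/1640 ≈ -17168.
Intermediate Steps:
G(u) = 4 + u
L = 1/1640 ≈ 0.00060976
f(r, U) = 1/1640
W = -17168 (W = 2 - (-10)*(-1717) = 2 - 1*17170 = 2 - 17170 = -17168)
W + f(c(9), 12*1 + G(2)) = -17168 + 1/1640 = -28155519/1640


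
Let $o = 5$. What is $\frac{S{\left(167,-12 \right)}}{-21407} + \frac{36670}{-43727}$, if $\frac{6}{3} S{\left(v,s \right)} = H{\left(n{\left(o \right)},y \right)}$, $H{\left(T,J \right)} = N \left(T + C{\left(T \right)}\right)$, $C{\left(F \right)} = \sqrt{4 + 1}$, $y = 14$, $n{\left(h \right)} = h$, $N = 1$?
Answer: $- \frac{1570208015}{1872127778} - \frac{\sqrt{5}}{42814} \approx -0.83878$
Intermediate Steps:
$C{\left(F \right)} = \sqrt{5}$
$H{\left(T,J \right)} = T + \sqrt{5}$ ($H{\left(T,J \right)} = 1 \left(T + \sqrt{5}\right) = T + \sqrt{5}$)
$S{\left(v,s \right)} = \frac{5}{2} + \frac{\sqrt{5}}{2}$ ($S{\left(v,s \right)} = \frac{5 + \sqrt{5}}{2} = \frac{5}{2} + \frac{\sqrt{5}}{2}$)
$\frac{S{\left(167,-12 \right)}}{-21407} + \frac{36670}{-43727} = \frac{\frac{5}{2} + \frac{\sqrt{5}}{2}}{-21407} + \frac{36670}{-43727} = \left(\frac{5}{2} + \frac{\sqrt{5}}{2}\right) \left(- \frac{1}{21407}\right) + 36670 \left(- \frac{1}{43727}\right) = \left(- \frac{5}{42814} - \frac{\sqrt{5}}{42814}\right) - \frac{36670}{43727} = - \frac{1570208015}{1872127778} - \frac{\sqrt{5}}{42814}$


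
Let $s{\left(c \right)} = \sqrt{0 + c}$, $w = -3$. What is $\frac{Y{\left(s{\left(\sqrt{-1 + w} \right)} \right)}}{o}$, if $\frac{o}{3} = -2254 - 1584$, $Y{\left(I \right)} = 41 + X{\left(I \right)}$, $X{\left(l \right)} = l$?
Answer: $- \frac{7}{1919} - \frac{i}{11514} \approx -0.0036477 - 8.6851 \cdot 10^{-5} i$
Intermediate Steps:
$s{\left(c \right)} = \sqrt{c}$
$Y{\left(I \right)} = 41 + I$
$o = -11514$ ($o = 3 \left(-2254 - 1584\right) = 3 \left(-3838\right) = -11514$)
$\frac{Y{\left(s{\left(\sqrt{-1 + w} \right)} \right)}}{o} = \frac{41 + \sqrt{\sqrt{-1 - 3}}}{-11514} = \left(41 + \sqrt{\sqrt{-4}}\right) \left(- \frac{1}{11514}\right) = \left(41 + \sqrt{2 i}\right) \left(- \frac{1}{11514}\right) = \left(41 + \left(1 + i\right)\right) \left(- \frac{1}{11514}\right) = \left(42 + i\right) \left(- \frac{1}{11514}\right) = - \frac{7}{1919} - \frac{i}{11514}$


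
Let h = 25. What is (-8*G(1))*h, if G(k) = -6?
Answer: 1200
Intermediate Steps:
(-8*G(1))*h = -8*(-6)*25 = 48*25 = 1200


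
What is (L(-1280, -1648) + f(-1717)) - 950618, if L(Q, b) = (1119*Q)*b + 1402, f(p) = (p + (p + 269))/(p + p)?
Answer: 8102571573661/3434 ≈ 2.3595e+9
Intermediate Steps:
f(p) = (269 + 2*p)/(2*p) (f(p) = (p + (269 + p))/((2*p)) = (269 + 2*p)*(1/(2*p)) = (269 + 2*p)/(2*p))
L(Q, b) = 1402 + 1119*Q*b (L(Q, b) = 1119*Q*b + 1402 = 1402 + 1119*Q*b)
(L(-1280, -1648) + f(-1717)) - 950618 = ((1402 + 1119*(-1280)*(-1648)) + (269/2 - 1717)/(-1717)) - 950618 = ((1402 + 2360463360) - 1/1717*(-3165/2)) - 950618 = (2360464762 + 3165/3434) - 950618 = 8105835995873/3434 - 950618 = 8102571573661/3434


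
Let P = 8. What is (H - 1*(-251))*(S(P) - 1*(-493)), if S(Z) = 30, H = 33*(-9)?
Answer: -24058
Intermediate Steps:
H = -297
(H - 1*(-251))*(S(P) - 1*(-493)) = (-297 - 1*(-251))*(30 - 1*(-493)) = (-297 + 251)*(30 + 493) = -46*523 = -24058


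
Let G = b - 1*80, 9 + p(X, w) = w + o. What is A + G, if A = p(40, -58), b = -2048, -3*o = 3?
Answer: -2196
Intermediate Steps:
o = -1 (o = -1/3*3 = -1)
p(X, w) = -10 + w (p(X, w) = -9 + (w - 1) = -9 + (-1 + w) = -10 + w)
G = -2128 (G = -2048 - 1*80 = -2048 - 80 = -2128)
A = -68 (A = -10 - 58 = -68)
A + G = -68 - 2128 = -2196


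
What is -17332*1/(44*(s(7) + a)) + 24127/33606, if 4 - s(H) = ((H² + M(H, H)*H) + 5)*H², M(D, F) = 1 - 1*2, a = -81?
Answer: 55518547/62843220 ≈ 0.88345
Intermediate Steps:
M(D, F) = -1 (M(D, F) = 1 - 2 = -1)
s(H) = 4 - H²*(5 + H² - H) (s(H) = 4 - ((H² - H) + 5)*H² = 4 - (5 + H² - H)*H² = 4 - H²*(5 + H² - H))
-17332*1/(44*(s(7) + a)) + 24127/33606 = -17332*1/(44*((4 + 7³ - 1*7⁴ - 5*7²) - 81)) + 24127/33606 = -17332*1/(44*((4 + 343 - 1*2401 - 5*49) - 81)) + 24127*(1/33606) = -17332*1/(44*((4 + 343 - 2401 - 245) - 81)) + 24127/33606 = -17332*1/(44*(-2299 - 81)) + 24127/33606 = -17332/((-2380*44)) + 24127/33606 = -17332/(-104720) + 24127/33606 = -17332*(-1/104720) + 24127/33606 = 619/3740 + 24127/33606 = 55518547/62843220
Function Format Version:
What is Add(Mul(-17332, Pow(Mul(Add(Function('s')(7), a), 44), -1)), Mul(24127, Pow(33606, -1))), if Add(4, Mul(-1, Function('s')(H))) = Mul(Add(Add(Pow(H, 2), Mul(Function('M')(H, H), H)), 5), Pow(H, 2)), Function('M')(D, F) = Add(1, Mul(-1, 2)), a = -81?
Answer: Rational(55518547, 62843220) ≈ 0.88345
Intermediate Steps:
Function('M')(D, F) = -1 (Function('M')(D, F) = Add(1, -2) = -1)
Function('s')(H) = Add(4, Mul(-1, Pow(H, 2), Add(5, Pow(H, 2), Mul(-1, H)))) (Function('s')(H) = Add(4, Mul(-1, Mul(Add(Add(Pow(H, 2), Mul(-1, H)), 5), Pow(H, 2)))) = Add(4, Mul(-1, Mul(Add(5, Pow(H, 2), Mul(-1, H)), Pow(H, 2)))) = Add(4, Mul(-1, Mul(Pow(H, 2), Add(5, Pow(H, 2), Mul(-1, H))))) = Add(4, Mul(-1, Pow(H, 2), Add(5, Pow(H, 2), Mul(-1, H)))))
Add(Mul(-17332, Pow(Mul(Add(Function('s')(7), a), 44), -1)), Mul(24127, Pow(33606, -1))) = Add(Mul(-17332, Pow(Mul(Add(Add(4, Pow(7, 3), Mul(-1, Pow(7, 4)), Mul(-5, Pow(7, 2))), -81), 44), -1)), Mul(24127, Pow(33606, -1))) = Add(Mul(-17332, Pow(Mul(Add(Add(4, 343, Mul(-1, 2401), Mul(-5, 49)), -81), 44), -1)), Mul(24127, Rational(1, 33606))) = Add(Mul(-17332, Pow(Mul(Add(Add(4, 343, -2401, -245), -81), 44), -1)), Rational(24127, 33606)) = Add(Mul(-17332, Pow(Mul(Add(-2299, -81), 44), -1)), Rational(24127, 33606)) = Add(Mul(-17332, Pow(Mul(-2380, 44), -1)), Rational(24127, 33606)) = Add(Mul(-17332, Pow(-104720, -1)), Rational(24127, 33606)) = Add(Mul(-17332, Rational(-1, 104720)), Rational(24127, 33606)) = Add(Rational(619, 3740), Rational(24127, 33606)) = Rational(55518547, 62843220)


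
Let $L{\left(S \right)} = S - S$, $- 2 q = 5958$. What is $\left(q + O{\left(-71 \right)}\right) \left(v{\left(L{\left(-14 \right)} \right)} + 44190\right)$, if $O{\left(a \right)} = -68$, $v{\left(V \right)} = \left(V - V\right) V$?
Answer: $-134646930$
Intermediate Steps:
$q = -2979$ ($q = \left(- \frac{1}{2}\right) 5958 = -2979$)
$L{\left(S \right)} = 0$
$v{\left(V \right)} = 0$ ($v{\left(V \right)} = 0 V = 0$)
$\left(q + O{\left(-71 \right)}\right) \left(v{\left(L{\left(-14 \right)} \right)} + 44190\right) = \left(-2979 - 68\right) \left(0 + 44190\right) = \left(-3047\right) 44190 = -134646930$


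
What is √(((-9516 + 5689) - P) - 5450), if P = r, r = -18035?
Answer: √8758 ≈ 93.584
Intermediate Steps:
P = -18035
√(((-9516 + 5689) - P) - 5450) = √(((-9516 + 5689) - 1*(-18035)) - 5450) = √((-3827 + 18035) - 5450) = √(14208 - 5450) = √8758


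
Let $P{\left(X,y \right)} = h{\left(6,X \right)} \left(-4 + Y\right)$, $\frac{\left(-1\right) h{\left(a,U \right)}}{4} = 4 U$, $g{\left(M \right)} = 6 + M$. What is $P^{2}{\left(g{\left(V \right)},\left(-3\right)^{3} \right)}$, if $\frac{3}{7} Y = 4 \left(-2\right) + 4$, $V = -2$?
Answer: $\frac{6553600}{9} \approx 7.2818 \cdot 10^{5}$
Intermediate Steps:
$h{\left(a,U \right)} = - 16 U$ ($h{\left(a,U \right)} = - 4 \cdot 4 U = - 16 U$)
$Y = - \frac{28}{3}$ ($Y = \frac{7 \left(4 \left(-2\right) + 4\right)}{3} = \frac{7 \left(-8 + 4\right)}{3} = \frac{7}{3} \left(-4\right) = - \frac{28}{3} \approx -9.3333$)
$P{\left(X,y \right)} = \frac{640 X}{3}$ ($P{\left(X,y \right)} = - 16 X \left(-4 - \frac{28}{3}\right) = - 16 X \left(- \frac{40}{3}\right) = \frac{640 X}{3}$)
$P^{2}{\left(g{\left(V \right)},\left(-3\right)^{3} \right)} = \left(\frac{640 \left(6 - 2\right)}{3}\right)^{2} = \left(\frac{640}{3} \cdot 4\right)^{2} = \left(\frac{2560}{3}\right)^{2} = \frac{6553600}{9}$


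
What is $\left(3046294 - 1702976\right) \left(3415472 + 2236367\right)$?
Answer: $7592217061802$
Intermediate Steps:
$\left(3046294 - 1702976\right) \left(3415472 + 2236367\right) = 1343318 \cdot 5651839 = 7592217061802$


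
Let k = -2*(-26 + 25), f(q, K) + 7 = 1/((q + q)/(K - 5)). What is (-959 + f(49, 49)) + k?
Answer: -47214/49 ≈ -963.55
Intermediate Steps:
f(q, K) = -7 + (-5 + K)/(2*q) (f(q, K) = -7 + 1/((q + q)/(K - 5)) = -7 + 1/((2*q)/(-5 + K)) = -7 + 1/(2*q/(-5 + K)) = -7 + (-5 + K)/(2*q))
k = 2 (k = -2*(-1) = 2)
(-959 + f(49, 49)) + k = (-959 + (1/2)*(-5 + 49 - 14*49)/49) + 2 = (-959 + (1/2)*(1/49)*(-5 + 49 - 686)) + 2 = (-959 + (1/2)*(1/49)*(-642)) + 2 = (-959 - 321/49) + 2 = -47312/49 + 2 = -47214/49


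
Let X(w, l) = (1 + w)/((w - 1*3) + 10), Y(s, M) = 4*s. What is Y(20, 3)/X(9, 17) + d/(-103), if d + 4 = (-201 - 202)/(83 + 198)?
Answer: 3706231/28943 ≈ 128.05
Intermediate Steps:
X(w, l) = (1 + w)/(7 + w) (X(w, l) = (1 + w)/((w - 3) + 10) = (1 + w)/((-3 + w) + 10) = (1 + w)/(7 + w))
d = -1527/281 (d = -4 + (-201 - 202)/(83 + 198) = -4 - 403/281 = -1527/281 ≈ -5.4342)
Y(20, 3)/X(9, 17) + d/(-103) = (4*20)/(((1 + 9)/(7 + 9))) - 1527/281/(-103) = 80/((10/16)) - 1527/281*(-1/103) = 80/(((1/16)*10)) + 1527/28943 = 80/(5/8) + 1527/28943 = 80*(8/5) + 1527/28943 = 128 + 1527/28943 = 3706231/28943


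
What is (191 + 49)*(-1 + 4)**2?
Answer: 2160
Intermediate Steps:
(191 + 49)*(-1 + 4)**2 = 240*3**2 = 240*9 = 2160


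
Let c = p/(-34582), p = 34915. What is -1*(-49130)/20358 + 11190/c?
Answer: -787627240969/71079957 ≈ -11081.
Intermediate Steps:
c = -34915/34582 (c = 34915/(-34582) = 34915*(-1/34582) = -34915/34582 ≈ -1.0096)
-1*(-49130)/20358 + 11190/c = -1*(-49130)/20358 + 11190/(-34915/34582) = 49130*(1/20358) + 11190*(-34582/34915) = 24565/10179 - 77394516/6983 = -787627240969/71079957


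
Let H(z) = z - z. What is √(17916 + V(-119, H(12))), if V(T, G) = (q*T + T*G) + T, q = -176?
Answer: √38741 ≈ 196.83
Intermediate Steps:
H(z) = 0
V(T, G) = -175*T + G*T (V(T, G) = (-176*T + T*G) + T = (-176*T + G*T) + T = -175*T + G*T)
√(17916 + V(-119, H(12))) = √(17916 - 119*(-175 + 0)) = √(17916 - 119*(-175)) = √(17916 + 20825) = √38741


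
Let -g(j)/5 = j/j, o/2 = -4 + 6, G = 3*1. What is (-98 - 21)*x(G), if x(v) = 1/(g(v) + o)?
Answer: 119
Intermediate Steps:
G = 3
o = 4 (o = 2*(-4 + 6) = 2*2 = 4)
g(j) = -5 (g(j) = -5*j/j = -5*1 = -5)
x(v) = -1 (x(v) = 1/(-5 + 4) = 1/(-1) = -1)
(-98 - 21)*x(G) = (-98 - 21)*(-1) = -119*(-1) = 119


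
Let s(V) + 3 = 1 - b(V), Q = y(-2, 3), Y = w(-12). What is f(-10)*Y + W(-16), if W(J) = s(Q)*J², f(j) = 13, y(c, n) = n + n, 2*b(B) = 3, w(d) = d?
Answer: -1052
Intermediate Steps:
b(B) = 3/2 (b(B) = (½)*3 = 3/2)
y(c, n) = 2*n
Y = -12
Q = 6 (Q = 2*3 = 6)
s(V) = -7/2 (s(V) = -3 + (1 - 1*3/2) = -3 + (1 - 3/2) = -3 - ½ = -7/2)
W(J) = -7*J²/2
f(-10)*Y + W(-16) = 13*(-12) - 7/2*(-16)² = -156 - 7/2*256 = -156 - 896 = -1052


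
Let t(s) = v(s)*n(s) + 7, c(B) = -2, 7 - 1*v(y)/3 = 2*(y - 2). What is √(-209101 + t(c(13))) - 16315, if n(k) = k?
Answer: -16315 + 4*I*√13074 ≈ -16315.0 + 457.37*I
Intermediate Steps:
v(y) = 33 - 6*y (v(y) = 21 - 6*(y - 2) = 21 - 6*(-2 + y) = 21 - 3*(-4 + 2*y) = 21 + (12 - 6*y) = 33 - 6*y)
t(s) = 7 + s*(33 - 6*s) (t(s) = (33 - 6*s)*s + 7 = s*(33 - 6*s) + 7 = 7 + s*(33 - 6*s))
√(-209101 + t(c(13))) - 16315 = √(-209101 + (7 - 3*(-2)*(-11 + 2*(-2)))) - 16315 = √(-209101 + (7 - 3*(-2)*(-11 - 4))) - 16315 = √(-209101 + (7 - 3*(-2)*(-15))) - 16315 = √(-209101 + (7 - 90)) - 16315 = √(-209101 - 83) - 16315 = √(-209184) - 16315 = 4*I*√13074 - 16315 = -16315 + 4*I*√13074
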